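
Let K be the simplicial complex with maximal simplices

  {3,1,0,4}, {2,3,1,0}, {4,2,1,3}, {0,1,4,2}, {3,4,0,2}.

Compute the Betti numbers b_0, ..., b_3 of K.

Order the vertices as 0 < 1 < 2 < 3 < 4. Listing each simplex with vertices in this order, K has dimension 3 with simplices:

  0-simplices (5): [0], [1], [2], [3], [4]
  1-simplices (10): [0,1], [0,2], [0,3], [0,4], [1,2], [1,3], [1,4], [2,3], [2,4], [3,4]
  2-simplices (10): [0,1,2], [0,1,3], [0,1,4], [0,2,3], [0,2,4], [0,3,4], [1,2,3], [1,2,4], [1,3,4], [2,3,4]
  3-simplices (5): [0,1,2,3], [0,1,2,4], [0,1,3,4], [0,2,3,4], [1,2,3,4]

so the chain groups are C_0 ≅ Z^5, C_1 ≅ Z^10, C_2 ≅ Z^10, C_3 ≅ Z^5.

∂_1: C_1 → C_0 is given by ∂[p,q] = [q] − [p]. For instance
  ∂[1,4] = [4] − [1].
The 5×10 boundary matrix has rank 4 and Smith normal form diag(1,1,1,1).

The boundary map ∂_2: C_2 → C_1 maps a triangle to the signed sum of its edges. For instance
  ∂[0,1,3] = [1,3] − [0,3] + [0,1],
  ∂[1,3,4] = [3,4] − [1,4] + [1,3].
This gives a 10×10 integer matrix of rank 6; reducing to Smith normal form yields diagonal entries (1,1,1,1,1,1).

∂_3: C_3 → C_2 sends each 3-simplex σ to the alternating sum Σ_i (−1)^i (σ with its i-th vertex removed). For instance
  ∂[0,1,2,4] = [1,2,4] − [0,2,4] + [0,1,4] − [0,1,2],
  ∂[0,1,3,4] = [1,3,4] − [0,3,4] + [0,1,4] − [0,1,3].
This gives a 10×5 integer matrix of rank 4; reducing to Smith normal form yields diagonal entries (1,1,1,1).

From H_k ≅ ker(∂_k) / im(∂_{k+1}) we obtain:

  H_0: rank C_0 − rank ∂_1 = 5 − 4 = 1, and the invariant factors of ∂_1 are all 1, so H_0 = Z.
  H_1: rank ker ∂_1 − rank ∂_2 = (10 − 4) − 6 = 0, and the invariant factors of ∂_2 are all 1, so H_1 = 0.
  H_2: rank ker ∂_2 − rank ∂_3 = (10 − 6) − 4 = 0, and the invariant factors of ∂_3 are all 1, so H_2 = 0.
  H_3: rank ker ∂_3 − rank ∂_4 = (5 − 4) − 0 = 1, and there is no ∂_4, so H_3 = Z.

As a check, the Euler characteristic is 5 − 10 + 10 − 5 = 0, which agrees with 1 − 0 + 0 − 1 = 0.
(K is a triangulation of the 3-sphere S^3.)

Hence the Betti numbers are b_0 = 1, b_1 = 0, b_2 = 0, b_3 = 1.

b_0 = 1, b_1 = 0, b_2 = 0, b_3 = 1.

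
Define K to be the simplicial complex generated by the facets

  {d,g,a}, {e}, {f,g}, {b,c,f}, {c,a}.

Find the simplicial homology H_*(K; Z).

H_0 ≅ Z^2,  H_1 ≅ Z,  H_2 = 0.

Take the total order a < b < c < d < e < f < g on the vertex set. Then K (dimension 2) consists of the simplices:

  0-simplices (7): a, b, c, d, e, f, g
  1-simplices (8): ac, ad, ag, bc, bf, cf, dg, fg
  2-simplices (2): adg, bcf

so the chain groups are C_0 ≅ Z^7, C_1 ≅ Z^8, C_2 ≅ Z^2.

The boundary map ∂_1: C_1 → C_0 sends each edge [p,q] (with p < q) to q − p.
The resulting 7×8 matrix has rank 5, and its Smith normal form has invariant factors (1,1,1,1,1).

Boundary ∂_2: C_2 → C_1 acts by ∂[p,q,r] = [q,r] − [p,r] + [p,q]. For instance
  ∂adg = dg − ag + ad,
  ∂bcf = cf − bf + bc.
As a 8×2 matrix over Z this has rank 2, with invariant factors (1,1).

Computing H_k = (kernel of ∂_k) / (image of ∂_{k+1}):

  H_0: rank C_0 − rank ∂_1 = 7 − 5 = 2, and the invariant factors of ∂_1 are all 1, so H_0 ≅ Z^2.
  H_1: rank ker ∂_1 − rank ∂_2 = (8 − 5) − 2 = 1, and the invariant factors of ∂_2 are all 1, so H_1 ≅ Z.
  H_2: rank ker ∂_2 − rank ∂_3 = (2 − 2) − 0 = 0, and there is no ∂_3, so H_2 ≅ 0.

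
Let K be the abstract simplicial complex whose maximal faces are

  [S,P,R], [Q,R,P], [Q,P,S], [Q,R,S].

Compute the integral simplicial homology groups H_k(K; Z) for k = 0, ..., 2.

H_0 ≅ Z,  H_1 = 0,  H_2 ≅ Z.

Take the total order P < Q < R < S on the vertex set. Then K (dimension 2) consists of the simplices:

  0-simplices (4): P, Q, R, S
  1-simplices (6): PQ, PR, PS, QR, QS, RS
  2-simplices (4): PQR, PQS, PRS, QRS

giving chain groups C_0 ≅ Z^4, C_1 ≅ Z^6, C_2 ≅ Z^4.

Boundary ∂_1: C_1 → C_0 is given by ∂[p,q] = [q] − [p].
The resulting 4×6 matrix has rank 3, and its Smith normal form has invariant factors (1,1,1).

Boundary ∂_2: C_2 → C_1 maps a triangle to the signed sum of its edges. For instance
  ∂PRS = RS − PS + PR,
  ∂PQR = QR − PR + PQ.
As a 6×4 matrix over Z this has rank 3, with invariant factors (1,1,1).

Computing H_k = (kernel of ∂_k) / (image of ∂_{k+1}):

  H_0: rank C_0 − rank ∂_1 = 4 − 3 = 1, and the invariant factors of ∂_1 are all 1, so H_0 ≅ Z.
  H_1: rank ker ∂_1 − rank ∂_2 = (6 − 3) − 3 = 0, and the invariant factors of ∂_2 are all 1, so H_1 ≅ 0.
  H_2: rank ker ∂_2 − rank ∂_3 = (4 − 3) − 0 = 1, and there is no ∂_3, so H_2 ≅ Z.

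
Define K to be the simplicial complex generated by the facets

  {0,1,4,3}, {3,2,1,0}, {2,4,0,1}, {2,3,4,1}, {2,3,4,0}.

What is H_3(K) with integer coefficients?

K has 5 vertices, 10 edges, 10 triangles, 5 3-simplices.
rank ∂_3 = 4, rank ∂_4 = 0 ⇒ b_3 = 5 − 4 − 0 = 1. So H_3 = Z.

H_3 = Z.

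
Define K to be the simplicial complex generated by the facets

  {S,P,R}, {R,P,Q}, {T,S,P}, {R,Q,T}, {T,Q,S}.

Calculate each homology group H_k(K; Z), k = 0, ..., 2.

H_0 = Z,  H_1 = Z,  H_2 = 0.

Fix the vertex order P < Q < R < S < T and write every simplex with vertices in increasing order. Then dim K = 2 and the simplices of K are:

  0-simplices (5): P, Q, R, S, T
  1-simplices (10): PQ, PR, PS, PT, QR, QS, QT, RS, RT, ST
  2-simplices (5): PQR, PRS, PST, QRT, QST

giving chain groups C_0 ≅ Z^5, C_1 ≅ Z^10, C_2 ≅ Z^5.

Boundary ∂_1: C_1 → C_0 maps an edge to its endpoints' difference, ∂[p,q] = q − p. For instance
  ∂PR = R − P.
The 5×10 boundary matrix has rank 4 and Smith normal form diag(1,1,1,1).

∂_2: C_2 → C_1 sends each 2-simplex [p,q,r] to [q,r] − [p,r] + [p,q]. For instance
  ∂PST = ST − PT + PS,
  ∂PRS = RS − PS + PR.
This gives a 10×5 integer matrix of rank 5; reducing to Smith normal form yields diagonal entries (1,1,1,1,1).

Reading off H_k = ker ∂_k / im ∂_{k+1}:

  H_0: rank C_0 − rank ∂_1 = 5 − 4 = 1, and the invariant factors of ∂_1 are all 1, so H_0 = Z.
  H_1: rank ker ∂_1 − rank ∂_2 = (10 − 4) − 5 = 1, and the invariant factors of ∂_2 are all 1, so H_1 = Z.
  H_2: rank ker ∂_2 − rank ∂_3 = (5 − 5) − 0 = 0, and there is no ∂_3, so H_2 = 0.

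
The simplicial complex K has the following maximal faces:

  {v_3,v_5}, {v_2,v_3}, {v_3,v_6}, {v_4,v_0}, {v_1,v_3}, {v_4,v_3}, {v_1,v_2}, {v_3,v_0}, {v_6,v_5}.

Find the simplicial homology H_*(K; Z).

We work with the vertex ordering v_0 < v_1 < v_2 < v_3 < v_4 < v_5 < v_6. The simplices of K, each written with vertices in increasing order, are:

  0-simplices (7): [v_0], [v_1], [v_2], [v_3], [v_4], [v_5], [v_6]
  1-simplices (9): [v_0,v_3], [v_0,v_4], [v_1,v_2], [v_1,v_3], [v_2,v_3], [v_3,v_4], [v_3,v_5], [v_3,v_6], [v_5,v_6]

Hence C_0 ≅ Z^7, C_1 ≅ Z^9.

The boundary map ∂_1: C_1 → C_0 is given by ∂[p,q] = [q] − [p]. For instance
  ∂[v_3,v_4] = [v_4] − [v_3].
The resulting 7×9 matrix has rank 6, and its Smith normal form has invariant factors (1,1,1,1,1,1).

Computing H_k = (kernel of ∂_k) / (image of ∂_{k+1}):

  H_0: rank C_0 − rank ∂_1 = 7 − 6 = 1, and the invariant factors of ∂_1 are all 1, so H_0 = Z.
  H_1: rank ker ∂_1 − rank ∂_2 = (9 − 6) − 0 = 3, and there is no ∂_2, so H_1 = Z^3.

As a check, the Euler characteristic is 7 − 9 = -2, which agrees with 1 − 3 = -2.

H_0 ≅ Z,  H_1 ≅ Z^3.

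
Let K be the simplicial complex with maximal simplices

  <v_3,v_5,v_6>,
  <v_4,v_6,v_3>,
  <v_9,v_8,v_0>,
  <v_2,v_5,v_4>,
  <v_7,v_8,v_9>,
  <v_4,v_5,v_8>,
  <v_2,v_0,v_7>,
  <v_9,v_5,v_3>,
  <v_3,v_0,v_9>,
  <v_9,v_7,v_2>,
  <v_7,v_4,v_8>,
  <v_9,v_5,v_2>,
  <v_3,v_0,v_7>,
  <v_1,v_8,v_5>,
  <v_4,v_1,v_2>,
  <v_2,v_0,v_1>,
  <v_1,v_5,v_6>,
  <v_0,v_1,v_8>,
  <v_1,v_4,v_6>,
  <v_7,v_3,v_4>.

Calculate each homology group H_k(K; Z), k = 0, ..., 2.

H_0 ≅ Z,  H_1 ≅ Z × Z/2,  H_2 = 0.

Order the vertices as v_0 < v_1 < v_2 < v_3 < v_4 < v_5 < v_6 < v_7 < v_8 < v_9. Listing each simplex with vertices in this order, K has dimension 2 with simplices:

  0-simplices (10): [v_0], [v_1], [v_2], [v_3], [v_4], [v_5], [v_6], [v_7], [v_8], [v_9]
  1-simplices (30): (30 of them)
  2-simplices (20): (20 of them)

giving chain groups C_0 ≅ Z^10, C_1 ≅ Z^30, C_2 ≅ Z^20.

∂_1: C_1 → C_0 is given by ∂[p,q] = [q] − [p]. For instance
  ∂[v_4,v_6] = [v_6] − [v_4].
As a 10×30 matrix over Z this has rank 9, with invariant factors (1,1,1,1,1,1,1,1,1).

Boundary ∂_2: C_2 → C_1 sends each 2-simplex [p,q,r] to [q,r] − [p,r] + [p,q]. For instance
  ∂[v_4,v_5,v_8] = [v_5,v_8] − [v_4,v_8] + [v_4,v_5],
  ∂[v_0,v_2,v_7] = [v_2,v_7] − [v_0,v_7] + [v_0,v_2].
This gives a 30×20 integer matrix of rank 20; reducing to Smith normal form yields diagonal entries (1,1,1,1,1,1,1,1,1,1,1,1,1,1,1,1,1,1,1,2).

Now H_k = ker ∂_k / im ∂_{k+1}, so:

  H_0: rank C_0 − rank ∂_1 = 10 − 9 = 1, and the invariant factors of ∂_1 are all 1, so H_0 ≅ Z.
  H_1: rank ker ∂_1 − rank ∂_2 = (30 − 9) − 20 = 1, and ∂_2 has invariant factor 2 > 1, so H_1 ≅ Z × Z/2.
  H_2: rank ker ∂_2 − rank ∂_3 = (20 − 20) − 0 = 0, and there is no ∂_3, so H_2 ≅ 0.

(K is a triangulation of the Klein bottle.)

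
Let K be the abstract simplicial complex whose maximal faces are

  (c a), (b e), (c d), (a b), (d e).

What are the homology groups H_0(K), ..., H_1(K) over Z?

Fix the vertex order a < b < c < d < e and write every simplex with vertices in increasing order. Then dim K = 1 and the simplices of K are:

  0-simplices (5): a, b, c, d, e
  1-simplices (5): ab, ac, be, cd, de

giving chain groups C_0 ≅ Z^5, C_1 ≅ Z^5.

∂_1: C_1 → C_0 sends each edge [p,q] (with p < q) to q − p.
The 5×5 boundary matrix has rank 4 and Smith normal form diag(1,1,1,1).

Now H_k = ker ∂_k / im ∂_{k+1}, so:

  H_0: rank C_0 − rank ∂_1 = 5 − 4 = 1, and the invariant factors of ∂_1 are all 1, so H_0 ≅ Z.
  H_1: rank ker ∂_1 − rank ∂_2 = (5 − 4) − 0 = 1, and there is no ∂_2, so H_1 ≅ Z.

(K is a triangulation of the circle S^1.)

H_0 = Z,  H_1 = Z.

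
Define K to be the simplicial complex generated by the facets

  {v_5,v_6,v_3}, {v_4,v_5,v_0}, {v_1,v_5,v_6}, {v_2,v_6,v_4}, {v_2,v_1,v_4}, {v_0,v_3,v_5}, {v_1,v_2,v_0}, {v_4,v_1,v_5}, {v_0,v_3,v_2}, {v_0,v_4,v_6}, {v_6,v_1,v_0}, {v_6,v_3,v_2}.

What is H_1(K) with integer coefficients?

We work with the vertex ordering v_0 < v_1 < v_2 < v_3 < v_4 < v_5 < v_6. The simplices of K, each written with vertices in increasing order, are:

  0-simplices (7): [v_0], [v_1], [v_2], [v_3], [v_4], [v_5], [v_6]
  1-simplices (18): (18 of them)
  2-simplices (12): (12 of them)

Hence C_0 ≅ Z^7, C_1 ≅ Z^18, C_2 ≅ Z^12.

∂_1: C_1 → C_0 is given by ∂[p,q] = [q] − [p]. For instance
  ∂[v_1,v_6] = [v_6] − [v_1].
The 7×18 boundary matrix has rank 6 and Smith normal form diag(1,1,1,1,1,1).

Boundary ∂_2: C_2 → C_1 acts by ∂[p,q,r] = [q,r] − [p,r] + [p,q]. For instance
  ∂[v_0,v_1,v_6] = [v_1,v_6] − [v_0,v_6] + [v_0,v_1],
  ∂[v_0,v_4,v_5] = [v_4,v_5] − [v_0,v_5] + [v_0,v_4].
As a 18×12 matrix over Z this has rank 12, with invariant factors (1,1,1,1,1,1,1,1,1,1,1,2).

Computing H_k = (kernel of ∂_k) / (image of ∂_{k+1}):

  H_1: rank ker ∂_1 − rank ∂_2 = (18 − 6) − 12 = 0, and ∂_2 has invariant factor 2 > 1, so H_1 ≅ Z/2.

H_1 ≅ Z/2.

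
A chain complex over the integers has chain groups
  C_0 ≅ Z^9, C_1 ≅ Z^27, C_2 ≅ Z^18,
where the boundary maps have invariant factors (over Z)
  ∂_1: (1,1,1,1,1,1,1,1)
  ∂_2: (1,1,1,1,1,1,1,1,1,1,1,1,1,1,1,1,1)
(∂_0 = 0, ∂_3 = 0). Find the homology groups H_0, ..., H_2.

H_0 ≅ Z,  H_1 ≅ Z^2,  H_2 ≅ Z.

H_0: b_0 = 9 − 0 − 8 = 1; torsion from ∂_1 factors > 1: none. So H_0 ≅ Z.
H_1: b_1 = 27 − 8 − 17 = 2; torsion from ∂_2 factors > 1: none. So H_1 ≅ Z^2.
H_2: b_2 = 18 − 17 − 0 = 1; torsion from ∂_3 factors > 1: none. So H_2 ≅ Z.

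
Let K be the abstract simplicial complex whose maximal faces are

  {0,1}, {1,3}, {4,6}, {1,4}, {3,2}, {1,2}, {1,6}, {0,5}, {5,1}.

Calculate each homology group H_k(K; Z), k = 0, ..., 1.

H_0 ≅ Z,  H_1 ≅ Z^3.

We work with the vertex ordering 0 < 1 < 2 < 3 < 4 < 5 < 6. The simplices of K, each written with vertices in increasing order, are:

  0-simplices (7): [0], [1], [2], [3], [4], [5], [6]
  1-simplices (9): [0,1], [0,5], [1,2], [1,3], [1,4], [1,5], [1,6], [2,3], [4,6]

so the chain groups are C_0 ≅ Z^7, C_1 ≅ Z^9.

The boundary map ∂_1: C_1 → C_0 sends each edge [p,q] (with p < q) to q − p.
This gives a 7×9 integer matrix of rank 6; reducing to Smith normal form yields diagonal entries (1,1,1,1,1,1).

Computing H_k = (kernel of ∂_k) / (image of ∂_{k+1}):

  H_0: rank C_0 − rank ∂_1 = 7 − 6 = 1, and the invariant factors of ∂_1 are all 1, so H_0 ≅ Z.
  H_1: rank ker ∂_1 − rank ∂_2 = (9 − 6) − 0 = 3, and there is no ∂_2, so H_1 ≅ Z^3.

As a check, the Euler characteristic is 7 − 9 = -2, which agrees with 1 − 3 = -2.
(K is a triangulation of a wedge of 3 circles.)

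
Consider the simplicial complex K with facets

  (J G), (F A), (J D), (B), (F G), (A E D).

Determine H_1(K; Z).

K has 7 vertices, 7 edges, 1 triangle.
rank ∂_1 = 5, rank ∂_2 = 1 ⇒ b_1 = 7 − 5 − 1 = 1; all invariant factors of ∂_2 are 1 so no torsion. So H_1 = Z.

H_1 ≅ Z.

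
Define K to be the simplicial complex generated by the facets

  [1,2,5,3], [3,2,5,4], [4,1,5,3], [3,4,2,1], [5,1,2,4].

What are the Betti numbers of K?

b_0 = 1, b_1 = 0, b_2 = 0, b_3 = 1.

Order the vertices as 1 < 2 < 3 < 4 < 5. Listing each simplex with vertices in this order, K has dimension 3 with simplices:

  0-simplices (5): [1], [2], [3], [4], [5]
  1-simplices (10): [1,2], [1,3], [1,4], [1,5], [2,3], [2,4], [2,5], [3,4], [3,5], [4,5]
  2-simplices (10): [1,2,3], [1,2,4], [1,2,5], [1,3,4], [1,3,5], [1,4,5], [2,3,4], [2,3,5], [2,4,5], [3,4,5]
  3-simplices (5): [1,2,3,4], [1,2,3,5], [1,2,4,5], [1,3,4,5], [2,3,4,5]

giving chain groups C_0 ≅ Z^5, C_1 ≅ Z^10, C_2 ≅ Z^10, C_3 ≅ Z^5.

The boundary map ∂_1: C_1 → C_0 is given by ∂[p,q] = [q] − [p].
This gives a 5×10 integer matrix of rank 4; reducing to Smith normal form yields diagonal entries (1,1,1,1).

The boundary map ∂_2: C_2 → C_1 acts by ∂[p,q,r] = [q,r] − [p,r] + [p,q]. For instance
  ∂[2,3,4] = [3,4] − [2,4] + [2,3],
  ∂[1,2,5] = [2,5] − [1,5] + [1,2].
The resulting 10×10 matrix has rank 6, and its Smith normal form has invariant factors (1,1,1,1,1,1).

The boundary map ∂_3: C_3 → C_2 sends each 3-simplex σ to the alternating sum Σ_i (−1)^i (σ with its i-th vertex removed). For instance
  ∂[1,3,4,5] = [3,4,5] − [1,4,5] + [1,3,5] − [1,3,4],
  ∂[1,2,4,5] = [2,4,5] − [1,4,5] + [1,2,5] − [1,2,4].
The resulting 10×5 matrix has rank 4, and its Smith normal form has invariant factors (1,1,1,1).

Reading off H_k = ker ∂_k / im ∂_{k+1}:

  H_0: rank C_0 − rank ∂_1 = 5 − 4 = 1, and the invariant factors of ∂_1 are all 1, so H_0 ≅ Z.
  H_1: rank ker ∂_1 − rank ∂_2 = (10 − 4) − 6 = 0, and the invariant factors of ∂_2 are all 1, so H_1 ≅ 0.
  H_2: rank ker ∂_2 − rank ∂_3 = (10 − 6) − 4 = 0, and the invariant factors of ∂_3 are all 1, so H_2 ≅ 0.
  H_3: rank ker ∂_3 − rank ∂_4 = (5 − 4) − 0 = 1, and there is no ∂_4, so H_3 ≅ Z.

Hence the Betti numbers are b_0 = 1, b_1 = 0, b_2 = 0, b_3 = 1.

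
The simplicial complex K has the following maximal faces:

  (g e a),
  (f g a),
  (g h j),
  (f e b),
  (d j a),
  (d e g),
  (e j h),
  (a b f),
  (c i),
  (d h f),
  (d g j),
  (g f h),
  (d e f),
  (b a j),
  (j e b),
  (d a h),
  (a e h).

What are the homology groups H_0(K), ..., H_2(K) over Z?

H_0 ≅ Z^2,  H_1 ≅ Z^2,  H_2 ≅ Z.

K has 10 vertices, 25 edges, 16 triangles.
rank ∂_0 = 0, rank ∂_1 = 8 ⇒ b_0 = 10 − 0 − 8 = 2; all invariant factors of ∂_1 are 1 so no torsion. So H_0 = Z^2.
rank ∂_1 = 8, rank ∂_2 = 15 ⇒ b_1 = 25 − 8 − 15 = 2; all invariant factors of ∂_2 are 1 so no torsion. So H_1 = Z^2.
rank ∂_2 = 15, rank ∂_3 = 0 ⇒ b_2 = 16 − 15 − 0 = 1. So H_2 = Z.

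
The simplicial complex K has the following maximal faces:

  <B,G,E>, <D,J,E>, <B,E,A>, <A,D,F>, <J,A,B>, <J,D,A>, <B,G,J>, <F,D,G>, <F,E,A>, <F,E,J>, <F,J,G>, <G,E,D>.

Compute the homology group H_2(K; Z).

Fix the vertex order A < B < D < E < F < G < J and write every simplex with vertices in increasing order. Then dim K = 2 and the simplices of K are:

  0-simplices (7): A, B, D, E, F, G, J
  1-simplices (18): AB, AD, AE, AF, AJ, BE, BG, BJ, DE, DF, DG, DJ, EF, EG, EJ, FG, FJ, GJ
  2-simplices (12): ABE, ABJ, ADF, ADJ, AEF, BEG, BGJ, DEG, DEJ, DFG, EFJ, FGJ

so the chain groups are C_0 ≅ Z^7, C_1 ≅ Z^18, C_2 ≅ Z^12.

∂_1: C_1 → C_0 is given by ∂[p,q] = [q] − [p].
This gives a 7×18 integer matrix of rank 6; reducing to Smith normal form yields diagonal entries (1,1,1,1,1,1).

The boundary map ∂_2: C_2 → C_1 maps a triangle to the signed sum of its edges. For instance
  ∂BEG = EG − BG + BE,
  ∂FGJ = GJ − FJ + FG.
This gives a 18×12 integer matrix of rank 12; reducing to Smith normal form yields diagonal entries (1,1,1,1,1,1,1,1,1,1,1,2).

Reading off H_k = ker ∂_k / im ∂_{k+1}:

  H_2: rank ker ∂_2 − rank ∂_3 = (12 − 12) − 0 = 0, and there is no ∂_3, so H_2 ≅ 0.

H_2 ≅ 0.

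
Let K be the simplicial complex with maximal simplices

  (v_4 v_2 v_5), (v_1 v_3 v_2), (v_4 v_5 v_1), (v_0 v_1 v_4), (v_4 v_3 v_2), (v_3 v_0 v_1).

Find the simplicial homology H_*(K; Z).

Take the total order v_0 < v_1 < v_2 < v_3 < v_4 < v_5 on the vertex set. Then K (dimension 2) consists of the simplices:

  0-simplices (6): [v_0], [v_1], [v_2], [v_3], [v_4], [v_5]
  1-simplices (12): [v_0,v_1], [v_0,v_3], [v_0,v_4], [v_1,v_2], [v_1,v_3], [v_1,v_4], [v_1,v_5], [v_2,v_3], [v_2,v_4], [v_2,v_5], [v_3,v_4], [v_4,v_5]
  2-simplices (6): [v_0,v_1,v_3], [v_0,v_1,v_4], [v_1,v_2,v_3], [v_1,v_4,v_5], [v_2,v_3,v_4], [v_2,v_4,v_5]

so the chain groups are C_0 ≅ Z^6, C_1 ≅ Z^12, C_2 ≅ Z^6.

∂_1: C_1 → C_0 sends each edge [p,q] (with p < q) to q − p.
As a 6×12 matrix over Z this has rank 5, with invariant factors (1,1,1,1,1).

∂_2: C_2 → C_1 maps a triangle to the signed sum of its edges. For instance
  ∂[v_1,v_2,v_3] = [v_2,v_3] − [v_1,v_3] + [v_1,v_2],
  ∂[v_2,v_3,v_4] = [v_3,v_4] − [v_2,v_4] + [v_2,v_3].
As a 12×6 matrix over Z this has rank 6, with invariant factors (1,1,1,1,1,1).

Now H_k = ker ∂_k / im ∂_{k+1}, so:

  H_0: rank C_0 − rank ∂_1 = 6 − 5 = 1, and the invariant factors of ∂_1 are all 1, so H_0 = Z.
  H_1: rank ker ∂_1 − rank ∂_2 = (12 − 5) − 6 = 1, and the invariant factors of ∂_2 are all 1, so H_1 = Z.
  H_2: rank ker ∂_2 − rank ∂_3 = (6 − 6) − 0 = 0, and there is no ∂_3, so H_2 = 0.

(K is a triangulation of the cylinder S^1 x I.)

H_0 = Z,  H_1 = Z,  H_2 = 0.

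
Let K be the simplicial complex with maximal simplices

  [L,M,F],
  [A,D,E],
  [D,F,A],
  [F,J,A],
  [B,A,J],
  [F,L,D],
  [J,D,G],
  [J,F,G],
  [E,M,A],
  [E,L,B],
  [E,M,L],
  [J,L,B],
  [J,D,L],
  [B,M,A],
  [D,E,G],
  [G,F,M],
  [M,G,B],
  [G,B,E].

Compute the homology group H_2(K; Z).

H_2 ≅ 0.

K has 9 vertices, 27 edges, 18 triangles.
rank ∂_2 = 18, rank ∂_3 = 0 ⇒ b_2 = 18 − 18 − 0 = 0. So H_2 ≅ 0.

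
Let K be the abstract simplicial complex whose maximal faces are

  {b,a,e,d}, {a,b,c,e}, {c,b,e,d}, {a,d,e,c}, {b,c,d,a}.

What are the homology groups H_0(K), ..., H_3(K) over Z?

H_0 = Z,  H_1 = 0,  H_2 = 0,  H_3 = Z.

Fix the vertex order a < b < c < d < e and write every simplex with vertices in increasing order. Then dim K = 3 and the simplices of K are:

  0-simplices (5): a, b, c, d, e
  1-simplices (10): ab, ac, ad, ae, bc, bd, be, cd, ce, de
  2-simplices (10): abc, abd, abe, acd, ace, ade, bcd, bce, bde, cde
  3-simplices (5): abcd, abce, abde, acde, bcde

so the chain groups are C_0 ≅ Z^5, C_1 ≅ Z^10, C_2 ≅ Z^10, C_3 ≅ Z^5.

The boundary map ∂_1: C_1 → C_0 sends each edge [p,q] (with p < q) to q − p.
As a 5×10 matrix over Z this has rank 4, with invariant factors (1,1,1,1).

Boundary ∂_2: C_2 → C_1 sends each 2-simplex [p,q,r] to [q,r] − [p,r] + [p,q]. For instance
  ∂bde = de − be + bd,
  ∂bcd = cd − bd + bc.
This gives a 10×10 integer matrix of rank 6; reducing to Smith normal form yields diagonal entries (1,1,1,1,1,1).

The boundary map ∂_3: C_3 → C_2 sends each 3-simplex σ to the alternating sum Σ_i (−1)^i (σ with its i-th vertex removed). For instance
  ∂abce = bce − ace + abe − abc,
  ∂abde = bde − ade + abe − abd.
This gives a 10×5 integer matrix of rank 4; reducing to Smith normal form yields diagonal entries (1,1,1,1).

From H_k ≅ ker(∂_k) / im(∂_{k+1}) we obtain:

  H_0: rank C_0 − rank ∂_1 = 5 − 4 = 1, and the invariant factors of ∂_1 are all 1, so H_0 ≅ Z.
  H_1: rank ker ∂_1 − rank ∂_2 = (10 − 4) − 6 = 0, and the invariant factors of ∂_2 are all 1, so H_1 ≅ 0.
  H_2: rank ker ∂_2 − rank ∂_3 = (10 − 6) − 4 = 0, and the invariant factors of ∂_3 are all 1, so H_2 ≅ 0.
  H_3: rank ker ∂_3 − rank ∂_4 = (5 − 4) − 0 = 1, and there is no ∂_4, so H_3 ≅ Z.

(K is a triangulation of the 3-sphere S^3.)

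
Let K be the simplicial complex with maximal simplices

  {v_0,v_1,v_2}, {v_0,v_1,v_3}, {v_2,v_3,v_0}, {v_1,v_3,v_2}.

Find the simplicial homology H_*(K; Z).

H_0 = Z,  H_1 = 0,  H_2 = Z.

Fix the vertex order v_0 < v_1 < v_2 < v_3 and write every simplex with vertices in increasing order. Then dim K = 2 and the simplices of K are:

  0-simplices (4): [v_0], [v_1], [v_2], [v_3]
  1-simplices (6): [v_0,v_1], [v_0,v_2], [v_0,v_3], [v_1,v_2], [v_1,v_3], [v_2,v_3]
  2-simplices (4): [v_0,v_1,v_2], [v_0,v_1,v_3], [v_0,v_2,v_3], [v_1,v_2,v_3]

giving chain groups C_0 ≅ Z^4, C_1 ≅ Z^6, C_2 ≅ Z^4.

The boundary map ∂_1: C_1 → C_0 maps an edge to its endpoints' difference, ∂[p,q] = q − p.
As a 4×6 matrix over Z this has rank 3, with invariant factors (1,1,1).

∂_2: C_2 → C_1 acts by ∂[p,q,r] = [q,r] − [p,r] + [p,q]. For instance
  ∂[v_0,v_2,v_3] = [v_2,v_3] − [v_0,v_3] + [v_0,v_2],
  ∂[v_0,v_1,v_2] = [v_1,v_2] − [v_0,v_2] + [v_0,v_1].
The resulting 6×4 matrix has rank 3, and its Smith normal form has invariant factors (1,1,1).

Computing H_k = (kernel of ∂_k) / (image of ∂_{k+1}):

  H_0: rank C_0 − rank ∂_1 = 4 − 3 = 1, and the invariant factors of ∂_1 are all 1, so H_0 = Z.
  H_1: rank ker ∂_1 − rank ∂_2 = (6 − 3) − 3 = 0, and the invariant factors of ∂_2 are all 1, so H_1 = 0.
  H_2: rank ker ∂_2 − rank ∂_3 = (4 − 3) − 0 = 1, and there is no ∂_3, so H_2 = Z.

As a check, the Euler characteristic is 4 − 6 + 4 = 2, which agrees with 1 − 0 + 1 = 2.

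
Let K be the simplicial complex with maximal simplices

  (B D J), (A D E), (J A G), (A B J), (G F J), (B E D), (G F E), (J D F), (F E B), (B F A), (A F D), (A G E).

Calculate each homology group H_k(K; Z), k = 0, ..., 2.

Fix the vertex order A < B < D < E < F < G < J and write every simplex with vertices in increasing order. Then dim K = 2 and the simplices of K are:

  0-simplices (7): A, B, D, E, F, G, J
  1-simplices (18): AB, AD, AE, AF, AG, AJ, BD, BE, BF, BJ, DE, DF, DJ, EF, EG, FG, FJ, GJ
  2-simplices (12): ABF, ABJ, ADE, ADF, AEG, AGJ, BDE, BDJ, BEF, DFJ, EFG, FGJ

so the chain groups are C_0 ≅ Z^7, C_1 ≅ Z^18, C_2 ≅ Z^12.

Boundary ∂_1: C_1 → C_0 maps an edge to its endpoints' difference, ∂[p,q] = q − p. For instance
  ∂AE = E − A.
The resulting 7×18 matrix has rank 6, and its Smith normal form has invariant factors (1,1,1,1,1,1).

The boundary map ∂_2: C_2 → C_1 acts by ∂[p,q,r] = [q,r] − [p,r] + [p,q]. For instance
  ∂ADF = DF − AF + AD,
  ∂ABF = BF − AF + AB.
As a 18×12 matrix over Z this has rank 12, with invariant factors (1,1,1,1,1,1,1,1,1,1,1,2).

Reading off H_k = ker ∂_k / im ∂_{k+1}:

  H_0: rank C_0 − rank ∂_1 = 7 − 6 = 1, and the invariant factors of ∂_1 are all 1, so H_0 = Z.
  H_1: rank ker ∂_1 − rank ∂_2 = (18 − 6) − 12 = 0, and ∂_2 has invariant factor 2 > 1, so H_1 = Z/2Z.
  H_2: rank ker ∂_2 − rank ∂_3 = (12 − 12) − 0 = 0, and there is no ∂_3, so H_2 = 0.

H_0 = Z,  H_1 = Z/2Z,  H_2 = 0.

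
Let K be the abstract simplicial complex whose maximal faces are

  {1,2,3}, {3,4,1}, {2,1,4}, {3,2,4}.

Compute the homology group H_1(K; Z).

We work with the vertex ordering 1 < 2 < 3 < 4. The simplices of K, each written with vertices in increasing order, are:

  0-simplices (4): [1], [2], [3], [4]
  1-simplices (6): [1,2], [1,3], [1,4], [2,3], [2,4], [3,4]
  2-simplices (4): [1,2,3], [1,2,4], [1,3,4], [2,3,4]

so the chain groups are C_0 ≅ Z^4, C_1 ≅ Z^6, C_2 ≅ Z^4.

∂_1: C_1 → C_0 sends each edge [p,q] (with p < q) to q − p. For instance
  ∂[2,3] = [3] − [2].
This gives a 4×6 integer matrix of rank 3; reducing to Smith normal form yields diagonal entries (1,1,1).

Boundary ∂_2: C_2 → C_1 acts by ∂[p,q,r] = [q,r] − [p,r] + [p,q]. For instance
  ∂[1,2,3] = [2,3] − [1,3] + [1,2],
  ∂[2,3,4] = [3,4] − [2,4] + [2,3].
The resulting 6×4 matrix has rank 3, and its Smith normal form has invariant factors (1,1,1).

Computing H_k = (kernel of ∂_k) / (image of ∂_{k+1}):

  H_1: rank ker ∂_1 − rank ∂_2 = (6 − 3) − 3 = 0, and the invariant factors of ∂_2 are all 1, so H_1 = 0.

H_1 ≅ 0.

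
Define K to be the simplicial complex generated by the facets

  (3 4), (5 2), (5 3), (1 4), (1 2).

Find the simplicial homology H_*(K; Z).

K has 5 vertices, 5 edges.
rank ∂_0 = 0, rank ∂_1 = 4 ⇒ b_0 = 5 − 0 − 4 = 1; all invariant factors of ∂_1 are 1 so no torsion. So H_0 ≅ Z.
rank ∂_1 = 4, rank ∂_2 = 0 ⇒ b_1 = 5 − 4 − 0 = 1. So H_1 ≅ Z.

H_0 ≅ Z,  H_1 ≅ Z.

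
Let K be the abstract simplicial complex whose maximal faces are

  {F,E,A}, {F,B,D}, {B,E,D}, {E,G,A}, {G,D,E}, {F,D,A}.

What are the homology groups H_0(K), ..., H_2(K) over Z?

H_0 ≅ Z,  H_1 ≅ Z,  H_2 = 0.

K has 6 vertices, 12 edges, 6 triangles.
rank ∂_0 = 0, rank ∂_1 = 5 ⇒ b_0 = 6 − 0 − 5 = 1; all invariant factors of ∂_1 are 1 so no torsion. So H_0 = Z.
rank ∂_1 = 5, rank ∂_2 = 6 ⇒ b_1 = 12 − 5 − 6 = 1; all invariant factors of ∂_2 are 1 so no torsion. So H_1 = Z.
rank ∂_2 = 6, rank ∂_3 = 0 ⇒ b_2 = 6 − 6 − 0 = 0. So H_2 = 0.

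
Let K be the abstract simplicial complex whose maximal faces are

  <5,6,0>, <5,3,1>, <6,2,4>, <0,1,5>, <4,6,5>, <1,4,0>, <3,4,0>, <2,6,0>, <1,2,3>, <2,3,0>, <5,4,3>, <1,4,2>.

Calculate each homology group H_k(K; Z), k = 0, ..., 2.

Fix the vertex order 0 < 1 < 2 < 3 < 4 < 5 < 6 and write every simplex with vertices in increasing order. Then dim K = 2 and the simplices of K are:

  0-simplices (7): [0], [1], [2], [3], [4], [5], [6]
  1-simplices (18): [0,1], [0,2], [0,3], [0,4], [0,5], [0,6], [1,2], [1,3], [1,4], [1,5], [2,3], [2,4], [2,6], [3,4], [3,5], [4,5], [4,6], [5,6]
  2-simplices (12): [0,1,4], [0,1,5], [0,2,3], [0,2,6], [0,3,4], [0,5,6], [1,2,3], [1,2,4], [1,3,5], [2,4,6], [3,4,5], [4,5,6]

so the chain groups are C_0 ≅ Z^7, C_1 ≅ Z^18, C_2 ≅ Z^12.

Boundary ∂_1: C_1 → C_0 is given by ∂[p,q] = [q] − [p]. For instance
  ∂[3,5] = [5] − [3].
The 7×18 boundary matrix has rank 6 and Smith normal form diag(1,1,1,1,1,1).

The boundary map ∂_2: C_2 → C_1 acts by ∂[p,q,r] = [q,r] − [p,r] + [p,q]. For instance
  ∂[0,3,4] = [3,4] − [0,4] + [0,3],
  ∂[4,5,6] = [5,6] − [4,6] + [4,5].
As a 18×12 matrix over Z this has rank 12, with invariant factors (1,1,1,1,1,1,1,1,1,1,1,2).

From H_k ≅ ker(∂_k) / im(∂_{k+1}) we obtain:

  H_0: rank C_0 − rank ∂_1 = 7 − 6 = 1, and the invariant factors of ∂_1 are all 1, so H_0 = Z.
  H_1: rank ker ∂_1 − rank ∂_2 = (18 − 6) − 12 = 0, and ∂_2 has invariant factor 2 > 1, so H_1 = Z/2Z.
  H_2: rank ker ∂_2 − rank ∂_3 = (12 − 12) − 0 = 0, and there is no ∂_3, so H_2 = 0.

(K is a triangulation of the real projective plane RP^2.)

H_0 = Z,  H_1 = Z/2Z,  H_2 = 0.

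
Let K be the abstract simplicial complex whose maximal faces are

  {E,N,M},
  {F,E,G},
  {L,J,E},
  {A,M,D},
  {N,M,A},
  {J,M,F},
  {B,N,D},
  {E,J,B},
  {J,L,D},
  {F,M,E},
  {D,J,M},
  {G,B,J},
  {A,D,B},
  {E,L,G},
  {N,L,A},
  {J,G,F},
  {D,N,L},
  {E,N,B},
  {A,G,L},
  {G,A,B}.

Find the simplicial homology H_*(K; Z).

Take the total order A < B < D < E < F < G < J < L < M < N on the vertex set. Then K (dimension 2) consists of the simplices:

  0-simplices (10): A, B, D, E, F, G, J, L, M, N
  1-simplices (30): AB, AD, AG, AL, AM, AN, BD, BE, BG, BJ, BN, DJ, DL, DM, DN, EF, EG, EJ, EL, EM, EN, FG, FJ, FM, GJ, GL, JL, JM, LN, MN
  2-simplices (20): ABD, ABG, ADM, AGL, ALN, AMN, BDN, BEJ, BEN, BGJ, DJL, DJM, DLN, EFG, EFM, EGL, EJL, EMN, FGJ, FJM

giving chain groups C_0 ≅ Z^10, C_1 ≅ Z^30, C_2 ≅ Z^20.

The boundary map ∂_1: C_1 → C_0 sends each edge [p,q] (with p < q) to q − p. For instance
  ∂FG = G − F.
The resulting 10×30 matrix has rank 9, and its Smith normal form has invariant factors (1,1,1,1,1,1,1,1,1).

The boundary map ∂_2: C_2 → C_1 maps a triangle to the signed sum of its edges. For instance
  ∂DJM = JM − DM + DJ,
  ∂ABG = BG − AG + AB.
The resulting 30×20 matrix has rank 20, and its Smith normal form has invariant factors (1,1,1,1,1,1,1,1,1,1,1,1,1,1,1,1,1,1,1,2).

From H_k ≅ ker(∂_k) / im(∂_{k+1}) we obtain:

  H_0: rank C_0 − rank ∂_1 = 10 − 9 = 1, and the invariant factors of ∂_1 are all 1, so H_0 = Z.
  H_1: rank ker ∂_1 − rank ∂_2 = (30 − 9) − 20 = 1, and ∂_2 has invariant factor 2 > 1, so H_1 = Z ⊕ Z/2.
  H_2: rank ker ∂_2 − rank ∂_3 = (20 − 20) − 0 = 0, and there is no ∂_3, so H_2 = 0.

As a check, the Euler characteristic is 10 − 30 + 20 = 0, which agrees with 1 − 1 + 0 = 0.

H_0 ≅ Z,  H_1 ≅ Z ⊕ Z/2,  H_2 = 0.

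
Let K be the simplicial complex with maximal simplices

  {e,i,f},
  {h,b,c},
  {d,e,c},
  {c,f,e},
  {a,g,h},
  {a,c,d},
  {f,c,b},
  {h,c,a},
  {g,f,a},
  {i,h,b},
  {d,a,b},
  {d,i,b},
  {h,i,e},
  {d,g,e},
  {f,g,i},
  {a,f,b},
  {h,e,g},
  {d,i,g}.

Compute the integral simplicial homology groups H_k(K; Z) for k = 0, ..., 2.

H_0 ≅ Z,  H_1 ≅ Z ⊕ Z/2Z,  H_2 = 0.

Fix the vertex order a < b < c < d < e < f < g < h < i and write every simplex with vertices in increasing order. Then dim K = 2 and the simplices of K are:

  0-simplices (9): a, b, c, d, e, f, g, h, i
  1-simplices (27): ab, ac, ad, af, ag, ah, bc, bd, bf, bh, bi, cd, ce, cf, ch, de, dg, di, ef, eg, eh, ei, fg, fi, gh, gi, hi
  2-simplices (18): abd, abf, acd, ach, afg, agh, bcf, bch, bdi, bhi, cde, cef, deg, dgi, efi, egh, ehi, fgi

Hence C_0 ≅ Z^9, C_1 ≅ Z^27, C_2 ≅ Z^18.

Boundary ∂_1: C_1 → C_0 sends each edge [p,q] (with p < q) to q − p.
The resulting 9×27 matrix has rank 8, and its Smith normal form has invariant factors (1,1,1,1,1,1,1,1).

Boundary ∂_2: C_2 → C_1 sends each 2-simplex [p,q,r] to [q,r] − [p,r] + [p,q]. For instance
  ∂deg = eg − dg + de,
  ∂abf = bf − af + ab.
This gives a 27×18 integer matrix of rank 18; reducing to Smith normal form yields diagonal entries (1,1,1,1,1,1,1,1,1,1,1,1,1,1,1,1,1,2).

Computing H_k = (kernel of ∂_k) / (image of ∂_{k+1}):

  H_0: rank C_0 − rank ∂_1 = 9 − 8 = 1, and the invariant factors of ∂_1 are all 1, so H_0 = Z.
  H_1: rank ker ∂_1 − rank ∂_2 = (27 − 8) − 18 = 1, and ∂_2 has invariant factor 2 > 1, so H_1 = Z ⊕ Z/2Z.
  H_2: rank ker ∂_2 − rank ∂_3 = (18 − 18) − 0 = 0, and there is no ∂_3, so H_2 = 0.

As a check, the Euler characteristic is 9 − 27 + 18 = 0, which agrees with 1 − 1 + 0 = 0.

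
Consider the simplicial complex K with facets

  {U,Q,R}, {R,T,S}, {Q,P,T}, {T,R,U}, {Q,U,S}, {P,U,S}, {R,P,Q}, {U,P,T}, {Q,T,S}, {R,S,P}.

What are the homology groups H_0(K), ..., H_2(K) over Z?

H_0 = Z,  H_1 = Z/2,  H_2 = 0.

Fix the vertex order P < Q < R < S < T < U and write every simplex with vertices in increasing order. Then dim K = 2 and the simplices of K are:

  0-simplices (6): P, Q, R, S, T, U
  1-simplices (15): PQ, PR, PS, PT, PU, QR, QS, QT, QU, RS, RT, RU, ST, SU, TU
  2-simplices (10): PQR, PQT, PRS, PSU, PTU, QRU, QST, QSU, RST, RTU

giving chain groups C_0 ≅ Z^6, C_1 ≅ Z^15, C_2 ≅ Z^10.

Boundary ∂_1: C_1 → C_0 sends each edge [p,q] (with p < q) to q − p. For instance
  ∂ST = T − S.
The 6×15 boundary matrix has rank 5 and Smith normal form diag(1,1,1,1,1).

The boundary map ∂_2: C_2 → C_1 acts by ∂[p,q,r] = [q,r] − [p,r] + [p,q]. For instance
  ∂PTU = TU − PU + PT,
  ∂RTU = TU − RU + RT.
This gives a 15×10 integer matrix of rank 10; reducing to Smith normal form yields diagonal entries (1,1,1,1,1,1,1,1,1,2).

Computing H_k = (kernel of ∂_k) / (image of ∂_{k+1}):

  H_0: rank C_0 − rank ∂_1 = 6 − 5 = 1, and the invariant factors of ∂_1 are all 1, so H_0 ≅ Z.
  H_1: rank ker ∂_1 − rank ∂_2 = (15 − 5) − 10 = 0, and ∂_2 has invariant factor 2 > 1, so H_1 ≅ Z/2.
  H_2: rank ker ∂_2 − rank ∂_3 = (10 − 10) − 0 = 0, and there is no ∂_3, so H_2 ≅ 0.

As a check, the Euler characteristic is 6 − 15 + 10 = 1, which agrees with 1 − 0 + 0 = 1.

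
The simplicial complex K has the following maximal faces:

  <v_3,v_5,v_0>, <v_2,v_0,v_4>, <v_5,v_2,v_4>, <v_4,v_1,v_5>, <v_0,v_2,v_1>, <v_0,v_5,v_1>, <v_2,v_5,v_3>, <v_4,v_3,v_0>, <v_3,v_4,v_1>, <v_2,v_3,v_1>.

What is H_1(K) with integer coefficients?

H_1 = Z/2.

Take the total order v_0 < v_1 < v_2 < v_3 < v_4 < v_5 on the vertex set. Then K (dimension 2) consists of the simplices:

  0-simplices (6): [v_0], [v_1], [v_2], [v_3], [v_4], [v_5]
  1-simplices (15): (15 of them)
  2-simplices (10): [v_0,v_1,v_2], [v_0,v_1,v_5], [v_0,v_2,v_4], [v_0,v_3,v_4], [v_0,v_3,v_5], [v_1,v_2,v_3], [v_1,v_3,v_4], [v_1,v_4,v_5], [v_2,v_3,v_5], [v_2,v_4,v_5]

giving chain groups C_0 ≅ Z^6, C_1 ≅ Z^15, C_2 ≅ Z^10.

Boundary ∂_1: C_1 → C_0 sends each edge [p,q] (with p < q) to q − p.
As a 6×15 matrix over Z this has rank 5, with invariant factors (1,1,1,1,1).

Boundary ∂_2: C_2 → C_1 acts by ∂[p,q,r] = [q,r] − [p,r] + [p,q]. For instance
  ∂[v_0,v_3,v_4] = [v_3,v_4] − [v_0,v_4] + [v_0,v_3],
  ∂[v_2,v_4,v_5] = [v_4,v_5] − [v_2,v_5] + [v_2,v_4].
The resulting 15×10 matrix has rank 10, and its Smith normal form has invariant factors (1,1,1,1,1,1,1,1,1,2).

From H_k ≅ ker(∂_k) / im(∂_{k+1}) we obtain:

  H_1: rank ker ∂_1 − rank ∂_2 = (15 − 5) − 10 = 0, and ∂_2 has invariant factor 2 > 1, so H_1 = Z/2.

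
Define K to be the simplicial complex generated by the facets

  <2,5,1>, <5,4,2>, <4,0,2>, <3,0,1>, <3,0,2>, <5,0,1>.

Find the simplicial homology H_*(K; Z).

Fix the vertex order 0 < 1 < 2 < 3 < 4 < 5 and write every simplex with vertices in increasing order. Then dim K = 2 and the simplices of K are:

  0-simplices (6): [0], [1], [2], [3], [4], [5]
  1-simplices (12): [0,1], [0,2], [0,3], [0,4], [0,5], [1,2], [1,3], [1,5], [2,3], [2,4], [2,5], [4,5]
  2-simplices (6): [0,1,3], [0,1,5], [0,2,3], [0,2,4], [1,2,5], [2,4,5]

giving chain groups C_0 ≅ Z^6, C_1 ≅ Z^12, C_2 ≅ Z^6.

∂_1: C_1 → C_0 sends each edge [p,q] (with p < q) to q − p.
The resulting 6×12 matrix has rank 5, and its Smith normal form has invariant factors (1,1,1,1,1).

∂_2: C_2 → C_1 sends each 2-simplex [p,q,r] to [q,r] − [p,r] + [p,q]. For instance
  ∂[2,4,5] = [4,5] − [2,5] + [2,4],
  ∂[0,2,4] = [2,4] − [0,4] + [0,2].
The 12×6 boundary matrix has rank 6 and Smith normal form diag(1,1,1,1,1,1).

Now H_k = ker ∂_k / im ∂_{k+1}, so:

  H_0: rank C_0 − rank ∂_1 = 6 − 5 = 1, and the invariant factors of ∂_1 are all 1, so H_0 = Z.
  H_1: rank ker ∂_1 − rank ∂_2 = (12 − 5) − 6 = 1, and the invariant factors of ∂_2 are all 1, so H_1 = Z.
  H_2: rank ker ∂_2 − rank ∂_3 = (6 − 6) − 0 = 0, and there is no ∂_3, so H_2 = 0.

As a check, the Euler characteristic is 6 − 12 + 6 = 0, which agrees with 1 − 1 + 0 = 0.
(K is a triangulation of the cylinder S^1 x I.)

H_0 ≅ Z,  H_1 ≅ Z,  H_2 = 0.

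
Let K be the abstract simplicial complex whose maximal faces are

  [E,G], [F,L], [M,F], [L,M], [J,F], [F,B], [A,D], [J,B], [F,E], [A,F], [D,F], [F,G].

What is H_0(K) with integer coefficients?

H_0 = Z.

Take the total order A < B < D < E < F < G < J < L < M on the vertex set. Then K (dimension 1) consists of the simplices:

  0-simplices (9): A, B, D, E, F, G, J, L, M
  1-simplices (12): AD, AF, BF, BJ, DF, EF, EG, FG, FJ, FL, FM, LM

Hence C_0 ≅ Z^9, C_1 ≅ Z^12.

The boundary map ∂_1: C_1 → C_0 is given by ∂[p,q] = [q] − [p]. For instance
  ∂LM = M − L.
As a 9×12 matrix over Z this has rank 8, with invariant factors (1,1,1,1,1,1,1,1).

Computing H_k = (kernel of ∂_k) / (image of ∂_{k+1}):

  H_0: rank C_0 − rank ∂_1 = 9 − 8 = 1, and the invariant factors of ∂_1 are all 1, so H_0 ≅ Z.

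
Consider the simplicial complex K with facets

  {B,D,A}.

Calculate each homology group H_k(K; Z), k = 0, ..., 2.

We work with the vertex ordering A < B < D. The simplices of K, each written with vertices in increasing order, are:

  0-simplices (3): A, B, D
  1-simplices (3): AB, AD, BD
  2-simplices (1): ABD

Hence C_0 ≅ Z^3, C_1 ≅ Z^3, C_2 ≅ Z^1.

The boundary map ∂_1: C_1 → C_0 sends each edge [p,q] (with p < q) to q − p. For instance
  ∂BD = D − B.
The resulting 3×3 matrix has rank 2, and its Smith normal form has invariant factors (1,1).

Boundary ∂_2: C_2 → C_1 acts by ∂[p,q,r] = [q,r] − [p,r] + [p,q]. For instance
  ∂ABD = BD − AD + AB.
The 3×1 boundary matrix has rank 1 and Smith normal form diag(1).

Computing H_k = (kernel of ∂_k) / (image of ∂_{k+1}):

  H_0: rank C_0 − rank ∂_1 = 3 − 2 = 1, and the invariant factors of ∂_1 are all 1, so H_0 ≅ Z.
  H_1: rank ker ∂_1 − rank ∂_2 = (3 − 2) − 1 = 0, and the invariant factors of ∂_2 are all 1, so H_1 ≅ 0.
  H_2: rank ker ∂_2 − rank ∂_3 = (1 − 1) − 0 = 0, and there is no ∂_3, so H_2 ≅ 0.

(K is a triangulation of the 2-simplex.)

H_0 ≅ Z,  H_1 = 0,  H_2 = 0.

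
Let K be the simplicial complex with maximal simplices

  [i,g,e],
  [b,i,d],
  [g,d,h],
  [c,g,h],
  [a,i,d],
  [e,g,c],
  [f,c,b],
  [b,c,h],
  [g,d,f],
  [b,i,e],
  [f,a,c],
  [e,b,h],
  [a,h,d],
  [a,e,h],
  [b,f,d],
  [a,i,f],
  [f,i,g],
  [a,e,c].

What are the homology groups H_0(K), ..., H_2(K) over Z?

H_0 = Z,  H_1 = Z × Z/2,  H_2 = 0.

Order the vertices as a < b < c < d < e < f < g < h < i. Listing each simplex with vertices in this order, K has dimension 2 with simplices:

  0-simplices (9): a, b, c, d, e, f, g, h, i
  1-simplices (27): ac, ad, ae, af, ah, ai, bc, bd, be, bf, bh, bi, ce, cf, cg, ch, df, dg, dh, di, eg, eh, ei, fg, fi, gh, gi
  2-simplices (18): ace, acf, adh, adi, aeh, afi, bcf, bch, bdf, bdi, beh, bei, ceg, cgh, dfg, dgh, egi, fgi

so the chain groups are C_0 ≅ Z^9, C_1 ≅ Z^27, C_2 ≅ Z^18.

The boundary map ∂_1: C_1 → C_0 maps an edge to its endpoints' difference, ∂[p,q] = q − p.
This gives a 9×27 integer matrix of rank 8; reducing to Smith normal form yields diagonal entries (1,1,1,1,1,1,1,1).

Boundary ∂_2: C_2 → C_1 sends each 2-simplex [p,q,r] to [q,r] − [p,r] + [p,q]. For instance
  ∂bdf = df − bf + bd,
  ∂egi = gi − ei + eg.
As a 27×18 matrix over Z this has rank 18, with invariant factors (1,1,1,1,1,1,1,1,1,1,1,1,1,1,1,1,1,2).

From H_k ≅ ker(∂_k) / im(∂_{k+1}) we obtain:

  H_0: rank C_0 − rank ∂_1 = 9 − 8 = 1, and the invariant factors of ∂_1 are all 1, so H_0 ≅ Z.
  H_1: rank ker ∂_1 − rank ∂_2 = (27 − 8) − 18 = 1, and ∂_2 has invariant factor 2 > 1, so H_1 ≅ Z × Z/2.
  H_2: rank ker ∂_2 − rank ∂_3 = (18 − 18) − 0 = 0, and there is no ∂_3, so H_2 ≅ 0.

As a check, the Euler characteristic is 9 − 27 + 18 = 0, which agrees with 1 − 1 + 0 = 0.
(K is a triangulation of the Klein bottle.)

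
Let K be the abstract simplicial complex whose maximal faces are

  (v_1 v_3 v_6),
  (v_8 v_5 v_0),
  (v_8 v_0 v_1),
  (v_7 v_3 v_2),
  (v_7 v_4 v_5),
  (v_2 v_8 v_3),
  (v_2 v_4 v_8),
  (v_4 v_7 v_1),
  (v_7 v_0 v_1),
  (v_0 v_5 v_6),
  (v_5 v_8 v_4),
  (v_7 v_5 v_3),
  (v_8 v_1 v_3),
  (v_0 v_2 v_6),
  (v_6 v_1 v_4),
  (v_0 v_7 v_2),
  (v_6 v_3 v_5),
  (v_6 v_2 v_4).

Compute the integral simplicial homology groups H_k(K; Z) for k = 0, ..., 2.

Take the total order v_0 < v_1 < v_2 < v_3 < v_4 < v_5 < v_6 < v_7 < v_8 on the vertex set. Then K (dimension 2) consists of the simplices:

  0-simplices (9): [v_0], [v_1], [v_2], [v_3], [v_4], [v_5], [v_6], [v_7], [v_8]
  1-simplices (27): (27 of them)
  2-simplices (18): (18 of them)

giving chain groups C_0 ≅ Z^9, C_1 ≅ Z^27, C_2 ≅ Z^18.

The boundary map ∂_1: C_1 → C_0 sends each edge [p,q] (with p < q) to q − p.
This gives a 9×27 integer matrix of rank 8; reducing to Smith normal form yields diagonal entries (1,1,1,1,1,1,1,1).

∂_2: C_2 → C_1 acts by ∂[p,q,r] = [q,r] − [p,r] + [p,q]. For instance
  ∂[v_3,v_5,v_7] = [v_5,v_7] − [v_3,v_7] + [v_3,v_5],
  ∂[v_2,v_3,v_7] = [v_3,v_7] − [v_2,v_7] + [v_2,v_3].
The resulting 27×18 matrix has rank 17, and its Smith normal form has invariant factors (1,1,1,1,1,1,1,1,1,1,1,1,1,1,1,1,1).

Now H_k = ker ∂_k / im ∂_{k+1}, so:

  H_0: rank C_0 − rank ∂_1 = 9 − 8 = 1, and the invariant factors of ∂_1 are all 1, so H_0 = Z.
  H_1: rank ker ∂_1 − rank ∂_2 = (27 − 8) − 17 = 2, and the invariant factors of ∂_2 are all 1, so H_1 = Z^2.
  H_2: rank ker ∂_2 − rank ∂_3 = (18 − 17) − 0 = 1, and there is no ∂_3, so H_2 = Z.

(K is a triangulation of the torus T^2.)

H_0 ≅ Z,  H_1 ≅ Z^2,  H_2 ≅ Z.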